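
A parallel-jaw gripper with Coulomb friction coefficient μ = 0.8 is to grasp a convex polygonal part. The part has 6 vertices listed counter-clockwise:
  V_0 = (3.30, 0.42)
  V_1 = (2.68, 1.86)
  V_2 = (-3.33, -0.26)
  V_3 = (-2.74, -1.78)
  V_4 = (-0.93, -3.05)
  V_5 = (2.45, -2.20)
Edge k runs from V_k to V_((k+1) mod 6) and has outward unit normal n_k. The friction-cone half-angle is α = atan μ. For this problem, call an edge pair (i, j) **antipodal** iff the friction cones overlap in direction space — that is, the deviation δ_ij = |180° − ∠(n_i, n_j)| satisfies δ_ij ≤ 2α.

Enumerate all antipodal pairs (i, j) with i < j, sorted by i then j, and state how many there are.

α = atan 0.8 = 38.66°;  2α = 77.32°
n_0 = (+0.9185, +0.3955)
n_1 = (-0.3327, +0.9430)
n_2 = (-0.9322, -0.3619)
n_3 = (-0.5744, -0.8186)
n_4 = (+0.2439, -0.9698)
n_5 = (+0.9512, -0.3086)
  (0,1): δ = 93.86°  ·
  (0,2): δ = 2.08°  ✓
  (0,3): δ = 31.65°  ✓
  (0,4): δ = 80.82°  ·
  (0,5): δ = 138.73°  ·
  (1,2): δ = 88.22°  ·
  (1,3): δ = 54.49°  ✓
  (1,4): δ = 5.31°  ✓
  (1,5): δ = 52.60°  ✓
  (2,3): δ = 146.27°  ·
  (2,4): δ = 97.10°  ·
  (2,5): δ = 39.19°  ✓
  (3,4): δ = 130.83°  ·
  (3,5): δ = 72.92°  ✓
  (4,5): δ = 122.09°  ·
antipodal pairs: 7

count = 7; pairs: (0,2), (0,3), (1,3), (1,4), (1,5), (2,5), (3,5)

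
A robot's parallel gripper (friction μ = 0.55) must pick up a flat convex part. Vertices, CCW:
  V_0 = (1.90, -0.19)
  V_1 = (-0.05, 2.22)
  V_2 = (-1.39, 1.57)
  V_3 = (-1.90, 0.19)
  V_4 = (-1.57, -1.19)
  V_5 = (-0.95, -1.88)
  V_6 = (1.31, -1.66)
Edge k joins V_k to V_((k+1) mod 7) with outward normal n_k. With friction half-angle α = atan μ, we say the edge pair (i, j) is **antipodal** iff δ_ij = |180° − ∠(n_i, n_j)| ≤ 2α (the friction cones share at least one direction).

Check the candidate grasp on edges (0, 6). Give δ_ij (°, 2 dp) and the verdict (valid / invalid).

δ = 119.15°, invalid

α = atan 0.55 = 28.81°;  2α = 57.62°
edge 0: e_0 = (-1.95, +2.41);  n_0 = (+0.7774, +0.6290)
edge 6: e_6 = (+0.59, +1.47);  n_6 = (+0.9280, -0.3725)
∠(n_0, n_6) = 60.85°
δ = |180° − 60.85°| = 119.15°
119.15° > 2α = 57.62°  →  invalid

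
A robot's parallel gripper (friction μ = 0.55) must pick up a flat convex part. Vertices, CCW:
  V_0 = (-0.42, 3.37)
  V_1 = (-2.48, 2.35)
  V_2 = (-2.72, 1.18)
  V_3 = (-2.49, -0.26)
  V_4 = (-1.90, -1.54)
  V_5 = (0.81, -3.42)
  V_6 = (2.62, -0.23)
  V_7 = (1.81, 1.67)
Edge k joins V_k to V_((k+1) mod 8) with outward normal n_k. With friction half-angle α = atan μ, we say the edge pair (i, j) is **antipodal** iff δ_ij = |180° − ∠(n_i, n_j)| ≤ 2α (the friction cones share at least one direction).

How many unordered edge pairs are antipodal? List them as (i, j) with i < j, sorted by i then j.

count = 11; pairs: (0,5), (1,5), (1,6), (2,5), (2,6), (2,7), (3,5), (3,6), (3,7), (4,6), (4,7)

α = atan 0.55 = 28.81°;  2α = 57.62°
n_0 = (-0.4437, +0.8962)
n_1 = (-0.9796, +0.2009)
n_2 = (-0.9875, -0.1577)
n_3 = (-0.9082, -0.4186)
n_4 = (-0.5700, -0.8216)
n_5 = (+0.8697, -0.4935)
n_6 = (+0.9199, +0.3922)
n_7 = (+0.6063, +0.7953)
  (0,1): δ = 127.93°  ·
  (0,2): δ = 107.27°  ·
  (0,3): δ = 91.60°  ·
  (0,4): δ = 61.09°  ·
  (0,5): δ = 34.09°  ✓
  (0,6): δ = 86.75°  ·
  (0,7): δ = 116.34°  ·
  (1,2): δ = 159.33°  ·
  (1,3): δ = 143.66°  ·
  (1,4): δ = 113.16°  ·
  (1,5): δ = 17.98°  ✓
  (1,6): δ = 34.68°  ✓
  (1,7): δ = 64.27°  ·
  (2,3): δ = 164.33°  ·
  (2,4): δ = 133.82°  ·
  (2,5): δ = 38.65°  ✓
  (2,6): δ = 14.01°  ✓
  (2,7): δ = 43.61°  ✓
  (3,4): δ = 149.50°  ·
  (3,5): δ = 54.32°  ✓
  (3,6): δ = 1.66°  ✓
  (3,7): δ = 27.93°  ✓
  (4,5): δ = 84.82°  ·
  (4,6): δ = 32.16°  ✓
  (4,7): δ = 2.57°  ✓
  (5,6): δ = 127.34°  ·
  (5,7): δ = 97.75°  ·
  (6,7): δ = 150.41°  ·
antipodal pairs: 11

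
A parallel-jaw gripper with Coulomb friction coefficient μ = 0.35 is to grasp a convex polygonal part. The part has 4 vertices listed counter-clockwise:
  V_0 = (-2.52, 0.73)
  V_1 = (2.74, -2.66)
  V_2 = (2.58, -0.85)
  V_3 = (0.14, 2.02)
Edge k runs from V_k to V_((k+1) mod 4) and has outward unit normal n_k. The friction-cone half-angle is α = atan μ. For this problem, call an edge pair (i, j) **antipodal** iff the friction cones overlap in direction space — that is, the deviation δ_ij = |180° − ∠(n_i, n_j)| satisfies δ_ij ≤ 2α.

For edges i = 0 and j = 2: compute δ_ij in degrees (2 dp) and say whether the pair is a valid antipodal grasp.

δ = 16.83°, valid

α = atan 0.35 = 19.29°;  2α = 38.58°
edge 0: e_0 = (+5.26, -3.39);  n_0 = (-0.5417, -0.8406)
edge 2: e_2 = (-2.44, +2.87);  n_2 = (+0.7619, +0.6477)
∠(n_0, n_2) = 163.17°
δ = |180° − 163.17°| = 16.83°
16.83° ≤ 2α = 38.58°  →  valid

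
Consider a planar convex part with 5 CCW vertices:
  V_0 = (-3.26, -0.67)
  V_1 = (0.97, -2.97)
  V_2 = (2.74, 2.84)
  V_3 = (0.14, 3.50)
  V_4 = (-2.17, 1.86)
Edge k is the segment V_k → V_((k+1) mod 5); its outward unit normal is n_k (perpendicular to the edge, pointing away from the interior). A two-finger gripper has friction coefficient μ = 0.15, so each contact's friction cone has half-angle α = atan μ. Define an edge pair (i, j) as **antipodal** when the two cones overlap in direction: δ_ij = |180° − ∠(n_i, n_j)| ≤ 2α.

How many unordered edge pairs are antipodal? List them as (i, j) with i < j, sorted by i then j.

α = atan 0.15 = 8.53°;  2α = 17.06°
n_0 = (-0.4777, -0.8785)
n_1 = (+0.9566, -0.2914)
n_2 = (+0.2460, +0.9693)
n_3 = (-0.5789, +0.8154)
n_4 = (-0.9184, +0.3957)
  (0,1): δ = 78.41°  ·
  (0,2): δ = 14.29°  ✓
  (0,3): δ = 63.91°  ·
  (0,4): δ = 95.23°  ·
  (1,2): δ = 87.30°  ·
  (1,3): δ = 37.68°  ·
  (1,4): δ = 6.36°  ✓
  (2,3): δ = 130.38°  ·
  (2,4): δ = 99.06°  ·
  (3,4): δ = 148.68°  ·
antipodal pairs: 2

count = 2; pairs: (0,2), (1,4)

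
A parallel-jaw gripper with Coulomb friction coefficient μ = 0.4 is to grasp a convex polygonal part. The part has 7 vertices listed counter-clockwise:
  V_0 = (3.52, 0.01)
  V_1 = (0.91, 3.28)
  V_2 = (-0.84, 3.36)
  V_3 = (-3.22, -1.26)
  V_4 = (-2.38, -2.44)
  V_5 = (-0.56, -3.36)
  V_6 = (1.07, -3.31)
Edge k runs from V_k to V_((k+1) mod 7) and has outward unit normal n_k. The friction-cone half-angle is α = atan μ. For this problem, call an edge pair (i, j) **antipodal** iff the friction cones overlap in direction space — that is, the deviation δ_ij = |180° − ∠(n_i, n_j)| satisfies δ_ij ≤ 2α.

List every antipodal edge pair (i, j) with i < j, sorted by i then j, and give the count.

count = 5; pairs: (0,3), (0,4), (1,4), (1,5), (2,6)

α = atan 0.4 = 21.80°;  2α = 43.60°
n_0 = (+0.7816, +0.6238)
n_1 = (+0.0457, +0.9990)
n_2 = (-0.8890, +0.4580)
n_3 = (-0.8147, -0.5799)
n_4 = (-0.4511, -0.8925)
n_5 = (+0.0307, -0.9995)
n_6 = (+0.8046, -0.5938)
  (0,1): δ = 131.21°  ·
  (0,2): δ = 65.85°  ·
  (0,3): δ = 3.15°  ✓
  (0,4): δ = 24.59°  ✓
  (0,5): δ = 53.16°  ·
  (0,6): δ = 104.98°  ·
  (1,2): δ = 114.64°  ·
  (1,3): δ = 51.94°  ·
  (1,4): δ = 24.20°  ✓
  (1,5): δ = 4.37°  ✓
  (1,6): δ = 56.19°  ·
  (2,3): δ = 117.30°  ·
  (2,4): δ = 89.56°  ·
  (2,5): δ = 60.99°  ·
  (2,6): δ = 9.17°  ✓
  (3,4): δ = 152.26°  ·
  (3,5): δ = 123.69°  ·
  (3,6): δ = 71.87°  ·
  (4,5): δ = 151.43°  ·
  (4,6): δ = 99.61°  ·
  (5,6): δ = 128.18°  ·
antipodal pairs: 5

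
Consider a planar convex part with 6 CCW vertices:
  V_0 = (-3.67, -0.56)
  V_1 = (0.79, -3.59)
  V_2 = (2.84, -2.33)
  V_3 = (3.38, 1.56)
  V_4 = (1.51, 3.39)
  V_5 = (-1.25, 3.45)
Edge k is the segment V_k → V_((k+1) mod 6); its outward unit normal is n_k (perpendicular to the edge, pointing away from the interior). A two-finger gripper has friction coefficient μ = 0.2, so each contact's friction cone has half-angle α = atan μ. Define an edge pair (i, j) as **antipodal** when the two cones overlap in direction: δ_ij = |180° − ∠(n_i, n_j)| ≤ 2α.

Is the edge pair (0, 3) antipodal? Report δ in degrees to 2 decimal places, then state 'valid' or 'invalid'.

α = atan 0.2 = 11.31°;  2α = 22.62°
edge 0: e_0 = (+4.46, -3.03);  n_0 = (-0.5620, -0.8272)
edge 3: e_3 = (-1.87, +1.83);  n_3 = (+0.6994, +0.7147)
∠(n_0, n_3) = 169.81°
δ = |180° − 169.81°| = 10.19°
10.19° ≤ 2α = 22.62°  →  valid

δ = 10.19°, valid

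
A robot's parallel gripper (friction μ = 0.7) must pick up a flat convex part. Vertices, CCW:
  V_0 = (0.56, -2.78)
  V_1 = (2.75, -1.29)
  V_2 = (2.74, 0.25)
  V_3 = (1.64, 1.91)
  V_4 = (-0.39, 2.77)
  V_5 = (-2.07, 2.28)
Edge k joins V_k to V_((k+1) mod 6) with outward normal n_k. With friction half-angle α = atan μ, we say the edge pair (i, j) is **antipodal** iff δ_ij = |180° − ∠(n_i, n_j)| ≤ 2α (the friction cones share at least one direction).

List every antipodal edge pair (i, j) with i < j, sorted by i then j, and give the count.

count = 5; pairs: (0,3), (0,4), (1,5), (2,5), (3,5)

α = atan 0.7 = 34.99°;  2α = 69.98°
n_0 = (+0.5625, -0.8268)
n_1 = (+1.0000, +0.0065)
n_2 = (+0.8336, +0.5524)
n_3 = (+0.3901, +0.9208)
n_4 = (-0.2800, +0.9600)
n_5 = (-0.8873, -0.4612)
  (0,1): δ = 123.86°  ·
  (0,2): δ = 90.70°  ·
  (0,3): δ = 57.19°  ✓
  (0,4): δ = 17.97°  ✓
  (0,5): δ = 83.23°  ·
  (1,2): δ = 146.84°  ·
  (1,3): δ = 113.33°  ·
  (1,4): δ = 74.11°  ·
  (1,5): δ = 27.09°  ✓
  (2,3): δ = 146.49°  ·
  (2,4): δ = 107.27°  ·
  (2,5): δ = 6.07°  ✓
  (3,4): δ = 140.78°  ·
  (3,5): δ = 39.58°  ✓
  (4,5): δ = 78.80°  ·
antipodal pairs: 5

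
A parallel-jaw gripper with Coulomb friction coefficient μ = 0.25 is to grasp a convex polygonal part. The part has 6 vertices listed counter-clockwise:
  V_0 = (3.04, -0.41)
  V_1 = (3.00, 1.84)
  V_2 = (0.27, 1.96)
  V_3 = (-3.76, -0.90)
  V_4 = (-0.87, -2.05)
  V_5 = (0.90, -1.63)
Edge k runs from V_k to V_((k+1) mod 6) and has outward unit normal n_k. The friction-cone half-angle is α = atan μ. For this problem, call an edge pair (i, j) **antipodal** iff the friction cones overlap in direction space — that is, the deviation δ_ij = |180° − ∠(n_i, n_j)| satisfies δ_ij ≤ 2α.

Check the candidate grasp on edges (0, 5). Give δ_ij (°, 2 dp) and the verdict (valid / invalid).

α = atan 0.25 = 14.04°;  2α = 28.07°
edge 0: e_0 = (-0.04, +2.25);  n_0 = (+0.9998, +0.0178)
edge 5: e_5 = (+2.14, +1.22);  n_5 = (+0.4953, -0.8687)
∠(n_0, n_5) = 61.33°
δ = |180° − 61.33°| = 118.67°
118.67° > 2α = 28.07°  →  invalid

δ = 118.67°, invalid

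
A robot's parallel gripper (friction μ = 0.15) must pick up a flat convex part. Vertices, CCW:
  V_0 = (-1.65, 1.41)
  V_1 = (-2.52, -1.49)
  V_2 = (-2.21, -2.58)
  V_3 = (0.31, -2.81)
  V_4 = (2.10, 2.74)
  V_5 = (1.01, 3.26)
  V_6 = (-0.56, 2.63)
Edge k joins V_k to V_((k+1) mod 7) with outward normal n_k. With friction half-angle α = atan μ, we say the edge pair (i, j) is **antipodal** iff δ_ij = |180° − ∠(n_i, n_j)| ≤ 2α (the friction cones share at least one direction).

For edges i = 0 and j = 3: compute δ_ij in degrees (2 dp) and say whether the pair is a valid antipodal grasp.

δ = 1.18°, valid

α = atan 0.15 = 8.53°;  2α = 17.06°
edge 0: e_0 = (-0.87, -2.90);  n_0 = (-0.9578, +0.2873)
edge 3: e_3 = (+1.79, +5.55);  n_3 = (+0.9517, -0.3070)
∠(n_0, n_3) = 178.82°
δ = |180° − 178.82°| = 1.18°
1.18° ≤ 2α = 17.06°  →  valid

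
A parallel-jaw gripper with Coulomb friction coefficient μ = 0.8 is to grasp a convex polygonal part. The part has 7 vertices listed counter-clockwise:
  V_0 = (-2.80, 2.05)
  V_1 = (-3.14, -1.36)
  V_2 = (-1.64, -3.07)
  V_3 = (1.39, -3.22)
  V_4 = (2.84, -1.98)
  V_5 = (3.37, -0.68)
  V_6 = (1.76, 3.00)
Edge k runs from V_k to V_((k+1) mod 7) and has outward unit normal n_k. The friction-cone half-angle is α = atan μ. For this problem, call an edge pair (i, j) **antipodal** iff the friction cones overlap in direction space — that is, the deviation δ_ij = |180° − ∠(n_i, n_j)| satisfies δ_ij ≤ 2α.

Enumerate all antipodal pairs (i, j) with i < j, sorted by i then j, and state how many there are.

count = 10; pairs: (0,3), (0,4), (0,5), (1,4), (1,5), (1,6), (2,5), (2,6), (3,6), (4,6)

α = atan 0.8 = 38.66°;  2α = 77.32°
n_0 = (-0.9951, +0.0992)
n_1 = (-0.7518, -0.6594)
n_2 = (-0.0494, -0.9988)
n_3 = (+0.6499, -0.7600)
n_4 = (+0.9260, -0.3775)
n_5 = (+0.9162, +0.4008)
n_6 = (-0.2040, +0.9790)
  (0,1): δ = 133.05°  ·
  (0,2): δ = 87.14°  ·
  (0,3): δ = 43.77°  ✓
  (0,4): δ = 16.49°  ✓
  (0,5): δ = 29.32°  ✓
  (0,6): δ = 107.46°  ·
  (1,2): δ = 134.09°  ·
  (1,3): δ = 90.72°  ·
  (1,4): δ = 63.44°  ✓
  (1,5): δ = 17.63°  ✓
  (1,6): δ = 60.51°  ✓
  (2,3): δ = 136.63°  ·
  (2,4): δ = 109.35°  ·
  (2,5): δ = 63.54°  ✓
  (2,6): δ = 14.60°  ✓
  (3,4): δ = 152.72°  ·
  (3,5): δ = 106.91°  ·
  (3,6): δ = 28.77°  ✓
  (4,5): δ = 134.19°  ·
  (4,6): δ = 56.05°  ✓
  (5,6): δ = 101.86°  ·
antipodal pairs: 10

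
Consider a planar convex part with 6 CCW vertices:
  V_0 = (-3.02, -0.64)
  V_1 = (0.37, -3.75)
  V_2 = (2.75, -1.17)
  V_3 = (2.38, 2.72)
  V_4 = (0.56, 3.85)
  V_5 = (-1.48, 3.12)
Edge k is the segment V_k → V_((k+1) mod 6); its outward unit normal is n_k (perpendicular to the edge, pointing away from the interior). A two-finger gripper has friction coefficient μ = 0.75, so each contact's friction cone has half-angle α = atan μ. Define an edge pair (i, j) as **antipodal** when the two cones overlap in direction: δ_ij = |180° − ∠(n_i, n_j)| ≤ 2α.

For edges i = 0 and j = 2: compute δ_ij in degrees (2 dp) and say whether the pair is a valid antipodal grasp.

α = atan 0.75 = 36.87°;  2α = 73.74°
edge 0: e_0 = (+3.39, -3.11);  n_0 = (-0.6760, -0.7369)
edge 2: e_2 = (-0.37, +3.89);  n_2 = (+0.9955, +0.0947)
∠(n_0, n_2) = 137.97°
δ = |180° − 137.97°| = 42.03°
42.03° ≤ 2α = 73.74°  →  valid

δ = 42.03°, valid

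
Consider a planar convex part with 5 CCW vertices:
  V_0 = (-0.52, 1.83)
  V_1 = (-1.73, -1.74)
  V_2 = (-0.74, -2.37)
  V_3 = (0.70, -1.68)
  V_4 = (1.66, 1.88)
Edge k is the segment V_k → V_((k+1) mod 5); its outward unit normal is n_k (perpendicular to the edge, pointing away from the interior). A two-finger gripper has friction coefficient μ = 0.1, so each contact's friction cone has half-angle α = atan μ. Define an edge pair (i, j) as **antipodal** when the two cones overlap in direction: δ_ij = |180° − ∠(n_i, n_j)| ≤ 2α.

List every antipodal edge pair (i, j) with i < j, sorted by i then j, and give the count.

count = 1; pairs: (0,3)

α = atan 0.1 = 5.71°;  2α = 11.42°
n_0 = (-0.9471, +0.3210)
n_1 = (-0.5369, -0.8437)
n_2 = (+0.4321, -0.9018)
n_3 = (+0.9655, -0.2604)
n_4 = (-0.0229, +0.9997)
  (0,1): δ = 103.75°  ·
  (0,2): δ = 45.67°  ·
  (0,3): δ = 3.63°  ✓
  (0,4): δ = 110.04°  ·
  (1,2): δ = 121.93°  ·
  (1,3): δ = 72.62°  ·
  (1,4): δ = 33.79°  ·
  (2,3): δ = 130.69°  ·
  (2,4): δ = 24.29°  ·
  (3,4): δ = 73.59°  ·
antipodal pairs: 1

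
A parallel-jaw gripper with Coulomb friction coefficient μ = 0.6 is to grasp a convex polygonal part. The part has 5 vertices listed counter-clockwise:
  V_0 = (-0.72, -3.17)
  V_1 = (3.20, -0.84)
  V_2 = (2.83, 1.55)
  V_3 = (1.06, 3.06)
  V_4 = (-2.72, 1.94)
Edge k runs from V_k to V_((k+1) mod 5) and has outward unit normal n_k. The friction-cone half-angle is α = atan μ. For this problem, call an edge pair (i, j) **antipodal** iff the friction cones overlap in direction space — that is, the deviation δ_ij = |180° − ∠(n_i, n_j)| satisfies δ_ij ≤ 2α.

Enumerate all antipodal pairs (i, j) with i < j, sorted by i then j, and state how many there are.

count = 3; pairs: (0,3), (1,4), (2,4)

α = atan 0.6 = 30.96°;  2α = 61.93°
n_0 = (+0.5109, -0.8596)
n_1 = (+0.9882, +0.1530)
n_2 = (+0.6490, +0.7608)
n_3 = (-0.2841, +0.9588)
n_4 = (-0.9312, -0.3645)
  (0,1): δ = 111.93°  ·
  (0,2): δ = 71.19°  ·
  (0,3): δ = 14.22°  ✓
  (0,4): δ = 80.65°  ·
  (1,2): δ = 139.27°  ·
  (1,3): δ = 82.30°  ·
  (1,4): δ = 12.57°  ✓
  (2,3): δ = 123.03°  ·
  (2,4): δ = 28.16°  ✓
  (3,4): δ = 85.13°  ·
antipodal pairs: 3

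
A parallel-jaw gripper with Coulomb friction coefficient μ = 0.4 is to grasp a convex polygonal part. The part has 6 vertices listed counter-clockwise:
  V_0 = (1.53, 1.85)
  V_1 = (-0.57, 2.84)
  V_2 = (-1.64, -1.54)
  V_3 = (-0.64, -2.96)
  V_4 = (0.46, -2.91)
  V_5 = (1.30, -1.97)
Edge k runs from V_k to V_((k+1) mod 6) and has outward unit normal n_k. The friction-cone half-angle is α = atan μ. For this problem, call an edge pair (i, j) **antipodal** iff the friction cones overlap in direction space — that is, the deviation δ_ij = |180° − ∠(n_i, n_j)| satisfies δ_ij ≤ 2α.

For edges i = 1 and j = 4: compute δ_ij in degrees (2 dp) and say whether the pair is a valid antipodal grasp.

δ = 28.06°, valid

α = atan 0.4 = 21.80°;  2α = 43.60°
edge 1: e_1 = (-1.07, -4.38);  n_1 = (-0.9714, +0.2373)
edge 4: e_4 = (+0.84, +0.94);  n_4 = (+0.7457, -0.6663)
∠(n_1, n_4) = 151.94°
δ = |180° − 151.94°| = 28.06°
28.06° ≤ 2α = 43.60°  →  valid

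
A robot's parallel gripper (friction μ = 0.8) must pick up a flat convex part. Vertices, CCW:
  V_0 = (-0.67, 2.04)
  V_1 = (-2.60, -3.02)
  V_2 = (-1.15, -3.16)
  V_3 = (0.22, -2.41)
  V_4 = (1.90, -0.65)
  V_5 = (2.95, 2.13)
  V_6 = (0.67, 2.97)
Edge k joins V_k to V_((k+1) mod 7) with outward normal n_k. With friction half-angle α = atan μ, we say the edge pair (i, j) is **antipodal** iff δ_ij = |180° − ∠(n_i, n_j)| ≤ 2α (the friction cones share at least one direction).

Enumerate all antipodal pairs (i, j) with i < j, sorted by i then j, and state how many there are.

count = 11; pairs: (0,1), (0,2), (0,3), (0,4), (1,5), (1,6), (2,5), (2,6), (3,5), (3,6), (4,6)

α = atan 0.8 = 38.66°;  2α = 77.32°
n_0 = (-0.9343, +0.3564)
n_1 = (-0.0961, -0.9954)
n_2 = (+0.4802, -0.8772)
n_3 = (+0.7234, -0.6905)
n_4 = (+0.9355, -0.3533)
n_5 = (+0.3457, +0.9383)
n_6 = (-0.5702, +0.8215)
  (0,1): δ = 74.64°  ✓
  (0,2): δ = 40.42°  ✓
  (0,3): δ = 22.79°  ✓
  (0,4): δ = 0.19°  ✓
  (0,5): δ = 90.65°  ·
  (0,6): δ = 145.64°  ·
  (1,2): δ = 145.79°  ·
  (1,3): δ = 128.15°  ·
  (1,4): δ = 105.18°  ·
  (1,5): δ = 14.71°  ✓
  (1,6): δ = 40.28°  ✓
  (2,3): δ = 162.37°  ·
  (2,4): δ = 139.39°  ·
  (2,5): δ = 48.92°  ✓
  (2,6): δ = 6.06°  ✓
  (3,4): δ = 157.02°  ·
  (3,5): δ = 66.56°  ✓
  (3,6): δ = 11.57°  ✓
  (4,5): δ = 89.53°  ·
  (4,6): δ = 34.55°  ✓
  (5,6): δ = 125.01°  ·
antipodal pairs: 11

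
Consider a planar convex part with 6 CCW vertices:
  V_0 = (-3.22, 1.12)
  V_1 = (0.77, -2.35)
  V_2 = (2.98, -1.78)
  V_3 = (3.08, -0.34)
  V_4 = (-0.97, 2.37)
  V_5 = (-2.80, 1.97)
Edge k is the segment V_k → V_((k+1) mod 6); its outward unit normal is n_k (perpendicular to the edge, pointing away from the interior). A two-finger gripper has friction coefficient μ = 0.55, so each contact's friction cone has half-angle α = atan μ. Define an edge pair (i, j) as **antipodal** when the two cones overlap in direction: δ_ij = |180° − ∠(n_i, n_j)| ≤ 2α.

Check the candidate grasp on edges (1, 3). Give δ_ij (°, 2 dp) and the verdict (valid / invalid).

α = atan 0.55 = 28.81°;  2α = 57.62°
edge 1: e_1 = (+2.21, +0.57);  n_1 = (+0.2497, -0.9683)
edge 3: e_3 = (-4.05, +2.71);  n_3 = (+0.5561, +0.8311)
∠(n_1, n_3) = 131.75°
δ = |180° − 131.75°| = 48.25°
48.25° ≤ 2α = 57.62°  →  valid

δ = 48.25°, valid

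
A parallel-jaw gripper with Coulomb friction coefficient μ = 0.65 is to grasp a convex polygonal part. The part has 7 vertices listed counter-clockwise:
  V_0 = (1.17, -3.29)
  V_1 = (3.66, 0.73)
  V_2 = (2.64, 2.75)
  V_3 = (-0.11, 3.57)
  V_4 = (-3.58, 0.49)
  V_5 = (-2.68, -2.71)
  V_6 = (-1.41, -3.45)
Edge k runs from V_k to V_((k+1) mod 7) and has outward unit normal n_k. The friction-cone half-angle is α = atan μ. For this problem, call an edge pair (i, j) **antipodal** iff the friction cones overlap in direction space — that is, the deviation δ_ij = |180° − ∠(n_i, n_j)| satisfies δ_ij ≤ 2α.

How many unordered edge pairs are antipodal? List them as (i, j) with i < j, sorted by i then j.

α = atan 0.65 = 33.02°;  2α = 66.05°
n_0 = (+0.8501, -0.5266)
n_1 = (+0.8927, +0.4507)
n_2 = (+0.2857, +0.9583)
n_3 = (-0.6638, +0.7479)
n_4 = (-0.9627, -0.2707)
n_5 = (-0.5034, -0.8640)
n_6 = (+0.0619, -0.9981)
  (0,1): δ = 121.43°  ·
  (0,2): δ = 74.83°  ·
  (0,3): δ = 16.63°  ✓
  (0,4): δ = 47.48°  ✓
  (0,5): δ = 91.55°  ·
  (0,6): δ = 125.32°  ·
  (1,2): δ = 133.40°  ·
  (1,3): δ = 75.20°  ·
  (1,4): δ = 11.08°  ✓
  (1,5): δ = 32.98°  ✓
  (1,6): δ = 66.76°  ·
  (2,3): δ = 121.80°  ·
  (2,4): δ = 57.69°  ✓
  (2,5): δ = 13.62°  ✓
  (2,6): δ = 20.15°  ✓
  (3,4): δ = 115.88°  ·
  (3,5): δ = 71.82°  ·
  (3,6): δ = 38.04°  ✓
  (4,5): δ = 135.94°  ·
  (4,6): δ = 102.16°  ·
  (5,6): δ = 146.22°  ·
antipodal pairs: 8

count = 8; pairs: (0,3), (0,4), (1,4), (1,5), (2,4), (2,5), (2,6), (3,6)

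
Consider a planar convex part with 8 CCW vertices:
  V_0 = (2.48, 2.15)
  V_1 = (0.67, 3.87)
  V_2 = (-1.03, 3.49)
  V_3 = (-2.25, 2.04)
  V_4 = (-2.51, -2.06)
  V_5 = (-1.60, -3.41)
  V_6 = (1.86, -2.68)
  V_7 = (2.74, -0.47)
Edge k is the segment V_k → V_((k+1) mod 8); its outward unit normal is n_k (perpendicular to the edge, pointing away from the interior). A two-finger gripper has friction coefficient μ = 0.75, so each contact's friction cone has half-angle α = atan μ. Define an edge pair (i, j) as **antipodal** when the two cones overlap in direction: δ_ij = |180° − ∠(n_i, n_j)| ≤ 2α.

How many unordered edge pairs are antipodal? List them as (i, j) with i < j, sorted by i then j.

α = atan 0.75 = 36.87°;  2α = 73.74°
n_0 = (+0.6889, +0.7249)
n_1 = (-0.2181, +0.9759)
n_2 = (-0.7652, +0.6438)
n_3 = (-0.9980, +0.0633)
n_4 = (-0.8292, -0.5589)
n_5 = (+0.2064, -0.9785)
n_6 = (+0.9291, -0.3699)
n_7 = (+0.9951, +0.0988)
  (0,1): δ = 123.86°  ·
  (0,2): δ = 86.54°  ·
  (0,3): δ = 50.09°  ✓
  (0,4): δ = 12.48°  ✓
  (0,5): δ = 55.45°  ✓
  (0,6): δ = 111.83°  ·
  (0,7): δ = 139.21°  ·
  (1,2): δ = 142.68°  ·
  (1,3): δ = 106.23°  ·
  (1,4): δ = 68.62°  ✓
  (1,5): δ = 0.69°  ✓
  (1,6): δ = 55.69°  ✓
  (1,7): δ = 83.07°  ·
  (2,3): δ = 143.55°  ·
  (2,4): δ = 105.94°  ·
  (2,5): δ = 38.01°  ✓
  (2,6): δ = 18.36°  ✓
  (2,7): δ = 45.74°  ✓
  (3,4): δ = 142.39°  ·
  (3,5): δ = 74.46°  ·
  (3,6): δ = 18.08°  ✓
  (3,7): δ = 9.30°  ✓
  (4,5): δ = 112.07°  ·
  (4,6): δ = 55.69°  ✓
  (4,7): δ = 28.32°  ✓
  (5,6): δ = 123.63°  ·
  (5,7): δ = 96.25°  ·
  (6,7): δ = 152.62°  ·
antipodal pairs: 13

count = 13; pairs: (0,3), (0,4), (0,5), (1,4), (1,5), (1,6), (2,5), (2,6), (2,7), (3,6), (3,7), (4,6), (4,7)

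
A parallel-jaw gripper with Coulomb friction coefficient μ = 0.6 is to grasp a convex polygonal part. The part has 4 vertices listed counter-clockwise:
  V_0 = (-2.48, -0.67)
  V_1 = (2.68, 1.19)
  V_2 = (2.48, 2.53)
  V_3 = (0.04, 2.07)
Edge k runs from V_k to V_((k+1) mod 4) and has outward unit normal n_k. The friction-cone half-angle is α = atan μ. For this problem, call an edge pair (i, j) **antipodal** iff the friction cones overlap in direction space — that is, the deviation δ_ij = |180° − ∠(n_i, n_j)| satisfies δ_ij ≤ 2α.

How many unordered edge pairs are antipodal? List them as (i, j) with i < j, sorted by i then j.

α = atan 0.6 = 30.96°;  2α = 61.93°
n_0 = (+0.3391, -0.9407)
n_1 = (+0.9890, +0.1476)
n_2 = (-0.1853, +0.9827)
n_3 = (-0.7360, +0.6769)
  (0,1): δ = 101.33°  ·
  (0,2): δ = 9.15°  ✓
  (0,3): δ = 27.57°  ✓
  (1,2): δ = 87.81°  ·
  (1,3): δ = 51.09°  ✓
  (2,3): δ = 143.28°  ·
antipodal pairs: 3

count = 3; pairs: (0,2), (0,3), (1,3)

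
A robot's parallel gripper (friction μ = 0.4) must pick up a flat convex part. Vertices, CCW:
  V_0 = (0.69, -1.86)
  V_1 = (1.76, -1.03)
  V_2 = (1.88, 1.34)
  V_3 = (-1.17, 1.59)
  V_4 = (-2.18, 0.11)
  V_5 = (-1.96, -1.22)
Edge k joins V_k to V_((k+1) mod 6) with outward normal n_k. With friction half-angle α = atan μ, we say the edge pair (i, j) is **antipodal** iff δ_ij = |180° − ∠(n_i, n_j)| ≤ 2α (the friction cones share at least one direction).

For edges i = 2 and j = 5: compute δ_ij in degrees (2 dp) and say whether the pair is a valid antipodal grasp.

α = atan 0.4 = 21.80°;  2α = 43.60°
edge 2: e_2 = (-3.05, +0.25);  n_2 = (+0.0817, +0.9967)
edge 5: e_5 = (+2.65, -0.64);  n_5 = (-0.2348, -0.9721)
∠(n_2, n_5) = 171.11°
δ = |180° − 171.11°| = 8.89°
8.89° ≤ 2α = 43.60°  →  valid

δ = 8.89°, valid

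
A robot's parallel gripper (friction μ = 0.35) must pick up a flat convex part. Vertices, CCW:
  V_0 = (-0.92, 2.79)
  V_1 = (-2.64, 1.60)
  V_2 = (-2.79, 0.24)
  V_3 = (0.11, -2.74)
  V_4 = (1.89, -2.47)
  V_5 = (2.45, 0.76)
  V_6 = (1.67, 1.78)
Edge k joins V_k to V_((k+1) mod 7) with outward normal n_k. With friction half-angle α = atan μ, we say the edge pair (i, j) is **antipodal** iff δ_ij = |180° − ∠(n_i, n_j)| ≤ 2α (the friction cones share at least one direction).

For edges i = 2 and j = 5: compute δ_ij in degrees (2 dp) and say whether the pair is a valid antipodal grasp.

δ = 6.82°, valid

α = atan 0.35 = 19.29°;  2α = 38.58°
edge 2: e_2 = (+2.90, -2.98);  n_2 = (-0.7167, -0.6974)
edge 5: e_5 = (-0.78, +1.02);  n_5 = (+0.7944, +0.6075)
∠(n_2, n_5) = 173.18°
δ = |180° − 173.18°| = 6.82°
6.82° ≤ 2α = 38.58°  →  valid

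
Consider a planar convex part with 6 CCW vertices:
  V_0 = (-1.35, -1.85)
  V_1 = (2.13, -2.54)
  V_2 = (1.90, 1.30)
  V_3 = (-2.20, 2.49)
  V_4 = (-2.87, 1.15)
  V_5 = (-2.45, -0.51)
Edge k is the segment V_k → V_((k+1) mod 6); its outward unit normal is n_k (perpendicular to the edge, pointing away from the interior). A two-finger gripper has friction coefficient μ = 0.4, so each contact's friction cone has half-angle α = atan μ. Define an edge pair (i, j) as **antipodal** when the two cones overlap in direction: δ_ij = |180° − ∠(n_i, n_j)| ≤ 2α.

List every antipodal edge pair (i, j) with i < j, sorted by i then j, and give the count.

count = 5; pairs: (0,2), (1,3), (1,4), (1,5), (2,5)

α = atan 0.4 = 21.80°;  2α = 43.60°
n_0 = (-0.1945, -0.9809)
n_1 = (+0.9982, +0.0598)
n_2 = (+0.2787, +0.9604)
n_3 = (-0.8944, +0.4472)
n_4 = (-0.9695, -0.2453)
n_5 = (-0.7729, -0.6345)
  (0,1): δ = 75.36°  ·
  (0,2): δ = 4.97°  ✓
  (0,3): δ = 74.65°  ·
  (0,4): δ = 115.41°  ·
  (0,5): δ = 140.60°  ·
  (1,2): δ = 109.61°  ·
  (1,3): δ = 29.99°  ✓
  (1,4): δ = 10.77°  ✓
  (1,5): δ = 35.95°  ✓
  (2,3): δ = 100.38°  ·
  (2,4): δ = 59.62°  ·
  (2,5): δ = 34.43°  ✓
  (3,4): δ = 139.24°  ·
  (3,5): δ = 114.05°  ·
  (4,5): δ = 154.82°  ·
antipodal pairs: 5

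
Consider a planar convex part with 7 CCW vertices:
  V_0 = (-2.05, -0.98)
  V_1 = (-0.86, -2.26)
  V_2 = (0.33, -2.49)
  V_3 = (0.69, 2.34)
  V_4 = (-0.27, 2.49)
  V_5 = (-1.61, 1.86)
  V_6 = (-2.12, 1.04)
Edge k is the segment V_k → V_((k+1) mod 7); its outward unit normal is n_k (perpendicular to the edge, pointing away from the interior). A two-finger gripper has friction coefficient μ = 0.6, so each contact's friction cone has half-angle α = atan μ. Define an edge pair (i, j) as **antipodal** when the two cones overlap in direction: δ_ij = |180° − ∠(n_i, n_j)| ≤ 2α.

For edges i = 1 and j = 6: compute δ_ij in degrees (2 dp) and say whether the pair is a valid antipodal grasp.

δ = 102.92°, invalid

α = atan 0.6 = 30.96°;  2α = 61.93°
edge 1: e_1 = (+1.19, -0.23);  n_1 = (-0.1898, -0.9818)
edge 6: e_6 = (+0.07, -2.02);  n_6 = (-0.9994, -0.0346)
∠(n_1, n_6) = 77.08°
δ = |180° − 77.08°| = 102.92°
102.92° > 2α = 61.93°  →  invalid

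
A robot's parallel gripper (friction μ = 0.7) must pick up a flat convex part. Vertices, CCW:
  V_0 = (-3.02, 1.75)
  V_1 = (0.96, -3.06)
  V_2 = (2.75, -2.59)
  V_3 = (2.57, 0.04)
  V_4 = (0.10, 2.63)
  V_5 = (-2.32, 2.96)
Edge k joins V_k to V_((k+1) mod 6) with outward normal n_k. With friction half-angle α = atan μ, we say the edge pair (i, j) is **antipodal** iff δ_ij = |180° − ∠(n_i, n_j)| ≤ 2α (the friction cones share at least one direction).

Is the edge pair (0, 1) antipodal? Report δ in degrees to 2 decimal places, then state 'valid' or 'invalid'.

δ = 114.89°, invalid

α = atan 0.7 = 34.99°;  2α = 69.98°
edge 0: e_0 = (+3.98, -4.81);  n_0 = (-0.7704, -0.6375)
edge 1: e_1 = (+1.79, +0.47);  n_1 = (+0.2540, -0.9672)
∠(n_0, n_1) = 65.11°
δ = |180° − 65.11°| = 114.89°
114.89° > 2α = 69.98°  →  invalid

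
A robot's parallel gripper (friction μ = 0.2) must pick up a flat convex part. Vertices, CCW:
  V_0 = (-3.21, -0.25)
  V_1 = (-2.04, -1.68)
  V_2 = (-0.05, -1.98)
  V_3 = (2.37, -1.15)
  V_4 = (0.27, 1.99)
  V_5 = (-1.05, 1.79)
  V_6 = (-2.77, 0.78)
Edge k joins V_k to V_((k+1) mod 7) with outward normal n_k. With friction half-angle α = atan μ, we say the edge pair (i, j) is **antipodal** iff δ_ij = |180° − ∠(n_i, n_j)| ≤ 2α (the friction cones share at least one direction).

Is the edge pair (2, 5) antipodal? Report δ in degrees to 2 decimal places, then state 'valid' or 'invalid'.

α = atan 0.2 = 11.31°;  2α = 22.62°
edge 2: e_2 = (+2.42, +0.83);  n_2 = (+0.3244, -0.9459)
edge 5: e_5 = (-1.72, -1.01);  n_5 = (-0.5064, +0.8623)
∠(n_2, n_5) = 168.51°
δ = |180° − 168.51°| = 11.49°
11.49° ≤ 2α = 22.62°  →  valid

δ = 11.49°, valid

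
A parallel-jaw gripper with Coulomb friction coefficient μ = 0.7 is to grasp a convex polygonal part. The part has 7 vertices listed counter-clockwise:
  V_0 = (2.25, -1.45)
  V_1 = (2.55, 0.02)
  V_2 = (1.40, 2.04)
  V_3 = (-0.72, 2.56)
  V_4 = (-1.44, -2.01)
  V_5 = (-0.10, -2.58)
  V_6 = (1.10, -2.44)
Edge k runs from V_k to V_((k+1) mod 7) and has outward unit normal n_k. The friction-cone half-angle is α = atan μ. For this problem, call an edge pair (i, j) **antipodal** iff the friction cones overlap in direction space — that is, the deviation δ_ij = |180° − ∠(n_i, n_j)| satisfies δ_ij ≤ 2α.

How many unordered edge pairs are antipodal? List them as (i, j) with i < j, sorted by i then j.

count = 8; pairs: (0,3), (1,3), (1,4), (1,5), (2,4), (2,5), (2,6), (3,6)

α = atan 0.7 = 34.99°;  2α = 69.98°
n_0 = (+0.9798, -0.2000)
n_1 = (+0.8690, +0.4947)
n_2 = (+0.2382, +0.9712)
n_3 = (-0.9878, +0.1556)
n_4 = (-0.3914, -0.9202)
n_5 = (+0.1159, -0.9933)
n_6 = (+0.6524, -0.7579)
  (0,1): δ = 138.81°  ·
  (0,2): δ = 92.25°  ·
  (0,3): δ = 2.58°  ✓
  (0,4): δ = 78.49°  ·
  (0,5): δ = 108.19°  ·
  (0,6): δ = 142.26°  ·
  (1,2): δ = 133.43°  ·
  (1,3): δ = 38.61°  ✓
  (1,4): δ = 37.30°  ✓
  (1,5): δ = 67.00°  ✓
  (1,6): δ = 101.07°  ·
  (2,3): δ = 85.17°  ·
  (2,4): δ = 9.26°  ✓
  (2,5): δ = 20.44°  ✓
  (2,6): δ = 54.51°  ✓
  (3,4): δ = 104.09°  ·
  (3,5): δ = 74.39°  ·
  (3,6): δ = 40.32°  ✓
  (4,5): δ = 150.30°  ·
  (4,6): δ = 116.23°  ·
  (5,6): δ = 145.93°  ·
antipodal pairs: 8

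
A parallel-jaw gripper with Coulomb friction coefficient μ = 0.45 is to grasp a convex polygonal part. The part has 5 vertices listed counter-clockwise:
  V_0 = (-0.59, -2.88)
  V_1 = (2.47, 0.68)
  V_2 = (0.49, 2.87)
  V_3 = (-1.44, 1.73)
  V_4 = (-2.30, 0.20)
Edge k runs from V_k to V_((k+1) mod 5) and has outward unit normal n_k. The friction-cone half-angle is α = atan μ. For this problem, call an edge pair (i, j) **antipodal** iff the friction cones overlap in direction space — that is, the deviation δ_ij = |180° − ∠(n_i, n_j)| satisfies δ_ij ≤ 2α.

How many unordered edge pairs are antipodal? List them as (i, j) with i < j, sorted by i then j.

count = 3; pairs: (0,2), (0,3), (1,4)

α = atan 0.45 = 24.23°;  2α = 48.46°
n_0 = (+0.7584, -0.6518)
n_1 = (+0.7418, +0.6706)
n_2 = (-0.5086, +0.8610)
n_3 = (-0.8717, +0.4900)
n_4 = (-0.8743, -0.4854)
  (0,1): δ = 97.20°  ·
  (0,2): δ = 18.75°  ✓
  (0,3): δ = 11.34°  ✓
  (0,4): δ = 69.72°  ·
  (1,2): δ = 101.55°  ·
  (1,3): δ = 71.46°  ·
  (1,4): δ = 13.08°  ✓
  (2,3): δ = 149.91°  ·
  (2,4): δ = 91.53°  ·
  (3,4): δ = 121.62°  ·
antipodal pairs: 3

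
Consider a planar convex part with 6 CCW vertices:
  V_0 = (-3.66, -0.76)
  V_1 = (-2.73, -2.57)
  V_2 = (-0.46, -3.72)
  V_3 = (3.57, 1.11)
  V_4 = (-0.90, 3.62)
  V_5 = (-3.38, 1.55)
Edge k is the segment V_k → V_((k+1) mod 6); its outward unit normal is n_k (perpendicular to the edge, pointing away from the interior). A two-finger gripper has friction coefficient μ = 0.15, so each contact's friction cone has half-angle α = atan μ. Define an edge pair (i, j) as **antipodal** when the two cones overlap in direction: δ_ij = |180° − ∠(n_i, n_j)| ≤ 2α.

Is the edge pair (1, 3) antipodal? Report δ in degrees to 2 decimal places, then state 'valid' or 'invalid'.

δ = 2.45°, valid

α = atan 0.15 = 8.53°;  2α = 17.06°
edge 1: e_1 = (+2.27, -1.15);  n_1 = (-0.4519, -0.8921)
edge 3: e_3 = (-4.47, +2.51);  n_3 = (+0.4896, +0.8719)
∠(n_1, n_3) = 177.55°
δ = |180° − 177.55°| = 2.45°
2.45° ≤ 2α = 17.06°  →  valid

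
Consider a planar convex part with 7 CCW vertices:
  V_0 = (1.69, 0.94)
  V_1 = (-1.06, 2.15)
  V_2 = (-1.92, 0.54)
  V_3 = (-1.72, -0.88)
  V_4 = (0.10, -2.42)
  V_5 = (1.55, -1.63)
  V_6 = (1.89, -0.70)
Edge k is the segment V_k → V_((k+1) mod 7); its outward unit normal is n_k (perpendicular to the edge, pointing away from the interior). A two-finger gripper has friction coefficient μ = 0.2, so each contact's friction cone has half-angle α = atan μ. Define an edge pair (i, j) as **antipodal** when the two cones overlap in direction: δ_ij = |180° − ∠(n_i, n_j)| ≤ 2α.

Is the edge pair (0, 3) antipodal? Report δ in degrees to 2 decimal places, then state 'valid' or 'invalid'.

δ = 16.49°, valid

α = atan 0.2 = 11.31°;  2α = 22.62°
edge 0: e_0 = (-2.75, +1.21);  n_0 = (+0.4027, +0.9153)
edge 3: e_3 = (+1.82, -1.54);  n_3 = (-0.6459, -0.7634)
∠(n_0, n_3) = 163.51°
δ = |180° − 163.51°| = 16.49°
16.49° ≤ 2α = 22.62°  →  valid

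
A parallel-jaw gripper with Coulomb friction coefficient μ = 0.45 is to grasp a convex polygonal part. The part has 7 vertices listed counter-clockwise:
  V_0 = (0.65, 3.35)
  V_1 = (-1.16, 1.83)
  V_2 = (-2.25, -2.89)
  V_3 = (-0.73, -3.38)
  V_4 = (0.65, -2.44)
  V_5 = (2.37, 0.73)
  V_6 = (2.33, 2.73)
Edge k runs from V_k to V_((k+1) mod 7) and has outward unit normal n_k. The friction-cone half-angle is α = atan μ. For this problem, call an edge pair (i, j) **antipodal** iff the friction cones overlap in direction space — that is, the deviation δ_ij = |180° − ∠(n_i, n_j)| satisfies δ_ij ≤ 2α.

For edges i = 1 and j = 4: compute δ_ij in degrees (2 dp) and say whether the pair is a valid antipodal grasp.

α = atan 0.45 = 24.23°;  2α = 48.46°
edge 1: e_1 = (-1.09, -4.72);  n_1 = (-0.9744, +0.2250)
edge 4: e_4 = (+1.72, +3.17);  n_4 = (+0.8790, -0.4769)
∠(n_1, n_4) = 164.52°
δ = |180° − 164.52°| = 15.48°
15.48° ≤ 2α = 48.46°  →  valid

δ = 15.48°, valid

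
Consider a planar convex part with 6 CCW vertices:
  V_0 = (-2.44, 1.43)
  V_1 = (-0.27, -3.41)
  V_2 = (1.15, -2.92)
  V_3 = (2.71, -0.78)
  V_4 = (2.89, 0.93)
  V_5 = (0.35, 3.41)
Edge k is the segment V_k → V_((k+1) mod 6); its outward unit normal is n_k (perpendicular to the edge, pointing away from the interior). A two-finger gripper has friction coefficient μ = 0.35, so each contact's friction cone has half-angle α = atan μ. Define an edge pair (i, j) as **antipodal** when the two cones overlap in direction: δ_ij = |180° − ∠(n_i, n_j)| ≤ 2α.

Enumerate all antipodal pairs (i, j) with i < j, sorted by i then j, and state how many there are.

α = atan 0.35 = 19.29°;  2α = 38.58°
n_0 = (-0.9125, -0.4091)
n_1 = (+0.3262, -0.9453)
n_2 = (+0.8081, -0.5891)
n_3 = (+0.9945, -0.1047)
n_4 = (+0.6986, +0.7155)
n_5 = (-0.5787, +0.8155)
  (0,1): δ = 95.11°  ·
  (0,2): δ = 60.24°  ·
  (0,3): δ = 30.16°  ✓
  (0,4): δ = 21.54°  ✓
  (0,5): δ = 101.21°  ·
  (1,2): δ = 145.13°  ·
  (1,3): δ = 115.05°  ·
  (1,4): δ = 63.35°  ·
  (1,5): δ = 16.32°  ✓
  (2,3): δ = 149.92°  ·
  (2,4): δ = 98.22°  ·
  (2,5): δ = 18.55°  ✓
  (3,4): δ = 128.31°  ·
  (3,5): δ = 48.63°  ·
  (4,5): δ = 100.32°  ·
antipodal pairs: 4

count = 4; pairs: (0,3), (0,4), (1,5), (2,5)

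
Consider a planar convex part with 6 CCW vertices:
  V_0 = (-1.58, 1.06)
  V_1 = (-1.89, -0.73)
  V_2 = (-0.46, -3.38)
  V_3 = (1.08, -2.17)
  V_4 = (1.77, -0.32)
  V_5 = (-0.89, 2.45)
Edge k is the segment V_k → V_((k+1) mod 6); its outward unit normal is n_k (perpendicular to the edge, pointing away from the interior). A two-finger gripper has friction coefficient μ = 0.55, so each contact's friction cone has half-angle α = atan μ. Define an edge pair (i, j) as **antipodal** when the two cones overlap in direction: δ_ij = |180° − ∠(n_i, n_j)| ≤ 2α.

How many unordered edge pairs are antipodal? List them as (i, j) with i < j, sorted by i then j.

α = atan 0.55 = 28.81°;  2α = 57.62°
n_0 = (-0.9853, +0.1706)
n_1 = (-0.8800, -0.4749)
n_2 = (+0.6178, -0.7863)
n_3 = (+0.9370, -0.3495)
n_4 = (+0.7213, +0.6926)
n_5 = (-0.8957, +0.4446)
  (0,1): δ = 141.82°  ·
  (0,2): δ = 42.02°  ✓
  (0,3): δ = 10.63°  ✓
  (0,4): δ = 53.66°  ✓
  (0,5): δ = 163.43°  ·
  (1,2): δ = 80.20°  ·
  (1,3): δ = 48.81°  ✓
  (1,4): δ = 15.49°  ✓
  (1,5): δ = 125.25°  ·
  (2,3): δ = 148.61°  ·
  (2,4): δ = 84.32°  ·
  (2,5): δ = 25.44°  ✓
  (3,4): δ = 115.71°  ·
  (3,5): δ = 5.95°  ✓
  (4,5): δ = 70.24°  ·
antipodal pairs: 7

count = 7; pairs: (0,2), (0,3), (0,4), (1,3), (1,4), (2,5), (3,5)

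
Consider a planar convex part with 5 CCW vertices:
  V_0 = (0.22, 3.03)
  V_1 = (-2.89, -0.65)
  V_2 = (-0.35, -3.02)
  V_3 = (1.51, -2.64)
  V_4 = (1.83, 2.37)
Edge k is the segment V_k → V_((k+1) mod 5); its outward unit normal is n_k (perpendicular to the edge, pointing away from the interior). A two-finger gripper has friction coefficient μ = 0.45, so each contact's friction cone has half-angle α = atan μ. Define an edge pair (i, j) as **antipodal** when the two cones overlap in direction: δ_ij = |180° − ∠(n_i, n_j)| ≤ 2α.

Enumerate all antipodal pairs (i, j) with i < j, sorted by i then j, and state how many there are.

count = 4; pairs: (0,2), (0,3), (1,4), (2,4)

α = atan 0.45 = 24.23°;  2α = 48.46°
n_0 = (-0.7638, +0.6455)
n_1 = (-0.6822, -0.7312)
n_2 = (+0.2002, -0.9798)
n_3 = (+0.9980, -0.0637)
n_4 = (+0.3793, +0.9253)
  (0,1): δ = 92.82°  ·
  (0,2): δ = 38.25°  ✓
  (0,3): δ = 36.55°  ✓
  (0,4): δ = 107.91°  ·
  (1,2): δ = 125.44°  ·
  (1,3): δ = 50.64°  ·
  (1,4): δ = 20.73°  ✓
  (2,3): δ = 105.20°  ·
  (2,4): δ = 33.84°  ✓
  (3,4): δ = 108.64°  ·
antipodal pairs: 4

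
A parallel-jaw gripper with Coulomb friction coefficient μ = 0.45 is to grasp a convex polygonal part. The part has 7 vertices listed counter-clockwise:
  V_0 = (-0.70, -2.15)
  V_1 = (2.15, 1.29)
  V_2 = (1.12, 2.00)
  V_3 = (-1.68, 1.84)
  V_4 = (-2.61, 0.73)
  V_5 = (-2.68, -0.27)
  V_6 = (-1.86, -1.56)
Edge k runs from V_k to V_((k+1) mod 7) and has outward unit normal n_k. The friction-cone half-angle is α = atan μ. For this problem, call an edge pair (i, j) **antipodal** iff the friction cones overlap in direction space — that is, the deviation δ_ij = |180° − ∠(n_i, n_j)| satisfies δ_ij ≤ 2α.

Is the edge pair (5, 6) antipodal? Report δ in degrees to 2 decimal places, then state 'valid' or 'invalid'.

α = atan 0.45 = 24.23°;  2α = 48.46°
edge 5: e_5 = (+0.82, -1.29);  n_5 = (-0.8439, -0.5365)
edge 6: e_6 = (+1.16, -0.59);  n_6 = (-0.4534, -0.8913)
∠(n_5, n_6) = 30.60°
δ = |180° − 30.60°| = 149.40°
149.40° > 2α = 48.46°  →  invalid

δ = 149.40°, invalid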